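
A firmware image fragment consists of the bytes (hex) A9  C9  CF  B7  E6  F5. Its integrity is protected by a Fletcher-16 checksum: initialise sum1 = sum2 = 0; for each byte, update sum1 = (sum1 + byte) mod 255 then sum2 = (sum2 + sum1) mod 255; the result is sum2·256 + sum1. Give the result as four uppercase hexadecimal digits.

Running sums (mod 255):
  after byte 0 (A9): sum1=169, sum2=169
  after byte 1 (C9): sum1=115, sum2=29
  after byte 2 (CF): sum1=67, sum2=96
  after byte 3 (B7): sum1=250, sum2=91
  after byte 4 (E6): sum1=225, sum2=61
  after byte 5 (F5): sum1=215, sum2=21
Checksum = sum2·256 + sum1 = 21·256 + 215 = 5591 = 0x15D7.

15D7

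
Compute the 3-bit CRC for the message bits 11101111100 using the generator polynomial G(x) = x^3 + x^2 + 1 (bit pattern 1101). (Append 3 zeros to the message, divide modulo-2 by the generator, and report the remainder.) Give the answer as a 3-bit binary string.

Append 3 zeros: 11101111100000. Divide by 1101 (XOR where the leading bit is 1):
  pos 0: 1110 XOR 1101 = 0011
  pos 2: 1111 XOR 1101 = 0010
  pos 4: 1011 XOR 1101 = 0110
  pos 5: 1101 XOR 1101 = 0000
Remainder (last 3 bits) = 000. This is the CRC / FCS.

000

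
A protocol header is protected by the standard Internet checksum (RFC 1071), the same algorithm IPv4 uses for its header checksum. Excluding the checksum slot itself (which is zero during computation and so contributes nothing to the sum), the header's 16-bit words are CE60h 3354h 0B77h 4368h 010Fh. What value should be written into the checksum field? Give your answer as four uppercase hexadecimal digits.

AE5C

One's-complement addition (fold any carry out of bit 15 back into bit 0):
  0xCE60 + 0x3354 = 0x101B4 → wrap carry → 0x01B5
  0x01B5 + 0x0B77 = 0x00D2C
  0x0D2C + 0x4368 = 0x05094
  0x5094 + 0x010F = 0x051A3
One's-complement sum = 0x51A3.
Checksum = ~0x51A3 & 0xFFFF = 0xAE5C.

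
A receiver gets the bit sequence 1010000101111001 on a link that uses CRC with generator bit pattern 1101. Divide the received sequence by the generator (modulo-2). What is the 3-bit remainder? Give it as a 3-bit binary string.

Modulo-2 division of 1010000101111001 by 1101:
  pos 0: 1010 XOR 1101 = 0111
  pos 1: 1110 XOR 1101 = 0011
  pos 3: 1100 XOR 1101 = 0001
  pos 6: 1101 XOR 1101 = 0000
  pos 10: 1110 XOR 1101 = 0011
  pos 12: 1101 XOR 1101 = 0000
Remainder = 000 (zero — the frame passes the CRC check).

000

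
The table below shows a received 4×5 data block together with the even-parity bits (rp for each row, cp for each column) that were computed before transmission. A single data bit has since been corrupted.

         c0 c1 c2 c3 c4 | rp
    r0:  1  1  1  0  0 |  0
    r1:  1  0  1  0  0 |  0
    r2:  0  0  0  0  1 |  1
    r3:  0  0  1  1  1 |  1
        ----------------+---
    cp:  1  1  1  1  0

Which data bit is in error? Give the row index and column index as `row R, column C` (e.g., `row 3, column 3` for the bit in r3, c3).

row 0, column 0

Recompute each row's even parity and compare to rp:
  r0: data parity 1, sent rp 0 → mismatch
  r1: data parity 0, sent rp 0 → ok
  r2: data parity 1, sent rp 1 → ok
  r3: data parity 1, sent rp 1 → ok
Recompute each column's even parity and compare to cp:
  c0: data parity 0, sent cp 1 → mismatch
  c1: data parity 1, sent cp 1 → ok
  c2: data parity 1, sent cp 1 → ok
  c3: data parity 1, sent cp 1 → ok
  c4: data parity 0, sent cp 0 → ok
Exactly one row (r0) and one column (c0) fail → the flipped bit is at their intersection.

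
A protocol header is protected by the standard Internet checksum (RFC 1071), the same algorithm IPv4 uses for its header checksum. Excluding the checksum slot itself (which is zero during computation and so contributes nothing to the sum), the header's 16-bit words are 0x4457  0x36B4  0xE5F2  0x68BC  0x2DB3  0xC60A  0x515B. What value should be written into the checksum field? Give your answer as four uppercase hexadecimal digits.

One's-complement addition (fold any carry out of bit 15 back into bit 0):
  0x4457 + 0x36B4 = 0x07B0B
  0x7B0B + 0xE5F2 = 0x160FD → wrap carry → 0x60FE
  0x60FE + 0x68BC = 0x0C9BA
  0xC9BA + 0x2DB3 = 0x0F76D
  0xF76D + 0xC60A = 0x1BD77 → wrap carry → 0xBD78
  0xBD78 + 0x515B = 0x10ED3 → wrap carry → 0x0ED4
One's-complement sum = 0x0ED4.
Checksum = ~0x0ED4 & 0xFFFF = 0xF12B.

F12B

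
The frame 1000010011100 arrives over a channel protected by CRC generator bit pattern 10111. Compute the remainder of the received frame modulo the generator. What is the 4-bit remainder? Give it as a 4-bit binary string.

Modulo-2 division of 1000010011100 by 10111:
  pos 0: 10000 XOR 10111 = 00111
  pos 2: 11110 XOR 10111 = 01001
  pos 3: 10010 XOR 10111 = 00101
  pos 5: 10111 XOR 10111 = 00000
Remainder = 0100 (nonzero — an error is detected).

0100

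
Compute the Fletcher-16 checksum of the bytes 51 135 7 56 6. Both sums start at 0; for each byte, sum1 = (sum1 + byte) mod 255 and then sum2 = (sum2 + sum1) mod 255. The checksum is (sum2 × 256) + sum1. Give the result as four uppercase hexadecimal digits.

Running sums (mod 255):
  after byte 0 (51): sum1=51, sum2=51
  after byte 1 (135): sum1=186, sum2=237
  after byte 2 (7): sum1=193, sum2=175
  after byte 3 (56): sum1=249, sum2=169
  after byte 4 (6): sum1=0, sum2=169
Checksum = sum2·256 + sum1 = 169·256 + 0 = 43264 = 0xA900.

A900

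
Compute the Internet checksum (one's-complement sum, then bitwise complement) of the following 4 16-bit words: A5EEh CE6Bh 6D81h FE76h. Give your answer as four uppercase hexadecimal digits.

1FAD

One's-complement addition (fold any carry out of bit 15 back into bit 0):
  0xA5EE + 0xCE6B = 0x17459 → wrap carry → 0x745A
  0x745A + 0x6D81 = 0x0E1DB
  0xE1DB + 0xFE76 = 0x1E051 → wrap carry → 0xE052
One's-complement sum = 0xE052.
Checksum = ~0xE052 & 0xFFFF = 0x1FAD.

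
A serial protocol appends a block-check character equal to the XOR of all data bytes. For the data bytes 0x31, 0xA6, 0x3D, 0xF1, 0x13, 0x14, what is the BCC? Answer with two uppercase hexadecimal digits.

5C

XOR the bytes together:
  start with 0x31
  0x31 ⊕ 0xA6 = 0x97
  0x97 ⊕ 0x3D = 0xAA
  0xAA ⊕ 0xF1 = 0x5B
  0x5B ⊕ 0x13 = 0x48
  0x48 ⊕ 0x14 = 0x5C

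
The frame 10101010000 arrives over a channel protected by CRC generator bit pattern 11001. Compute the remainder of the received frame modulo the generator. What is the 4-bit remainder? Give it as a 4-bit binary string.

0010

Modulo-2 division of 10101010000 by 11001:
  pos 0: 10101 XOR 11001 = 01100
  pos 1: 11000 XOR 11001 = 00001
  pos 5: 11000 XOR 11001 = 00001
Remainder = 0010 (nonzero — an error is detected).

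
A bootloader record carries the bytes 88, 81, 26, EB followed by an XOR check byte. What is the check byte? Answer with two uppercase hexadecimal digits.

C4

XOR the bytes together:
  start with 0x88
  0x88 ⊕ 0x81 = 0x09
  0x09 ⊕ 0x26 = 0x2F
  0x2F ⊕ 0xEB = 0xC4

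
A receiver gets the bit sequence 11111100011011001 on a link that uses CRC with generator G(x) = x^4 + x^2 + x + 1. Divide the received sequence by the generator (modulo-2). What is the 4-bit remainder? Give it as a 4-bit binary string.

0001

Modulo-2 division of 11111100011011001 by 10111:
  pos 0: 11111 XOR 10111 = 01000
  pos 1: 10001 XOR 10111 = 00110
  pos 3: 11000 XOR 10111 = 01111
  pos 4: 11110 XOR 10111 = 01001
  pos 5: 10011 XOR 10111 = 00100
  pos 7: 10010 XOR 10111 = 00101
  pos 9: 10111 XOR 10111 = 00000
Remainder = 0001 (nonzero — an error is detected).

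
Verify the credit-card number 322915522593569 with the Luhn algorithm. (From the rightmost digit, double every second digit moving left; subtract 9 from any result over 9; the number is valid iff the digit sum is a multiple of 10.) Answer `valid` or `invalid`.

From the right, keep odd positions and double even positions (subtract 9 from any doubled value over 9):
  doubled (positions 2,4,...): 3 6 1 4 1 9 4 → sum 28
  kept (positions 1,3,...): 9 5 9 2 5 1 2 3 → sum 36
Total = 64.
64 mod 10 = 4, so the number is invalid.

invalid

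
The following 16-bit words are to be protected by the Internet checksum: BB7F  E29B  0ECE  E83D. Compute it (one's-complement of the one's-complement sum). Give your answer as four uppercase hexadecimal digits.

6AD8

One's-complement addition (fold any carry out of bit 15 back into bit 0):
  0xBB7F + 0xE29B = 0x19E1A → wrap carry → 0x9E1B
  0x9E1B + 0x0ECE = 0x0ACE9
  0xACE9 + 0xE83D = 0x19526 → wrap carry → 0x9527
One's-complement sum = 0x9527.
Checksum = ~0x9527 & 0xFFFF = 0x6AD8.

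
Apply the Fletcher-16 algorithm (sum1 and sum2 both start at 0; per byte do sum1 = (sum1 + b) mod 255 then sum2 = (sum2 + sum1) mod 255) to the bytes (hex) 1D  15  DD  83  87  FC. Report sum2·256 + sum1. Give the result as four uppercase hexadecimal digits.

Running sums (mod 255):
  after byte 0 (1D): sum1=29, sum2=29
  after byte 1 (15): sum1=50, sum2=79
  after byte 2 (DD): sum1=16, sum2=95
  after byte 3 (83): sum1=147, sum2=242
  after byte 4 (87): sum1=27, sum2=14
  after byte 5 (FC): sum1=24, sum2=38
Checksum = sum2·256 + sum1 = 38·256 + 24 = 9752 = 0x2618.

2618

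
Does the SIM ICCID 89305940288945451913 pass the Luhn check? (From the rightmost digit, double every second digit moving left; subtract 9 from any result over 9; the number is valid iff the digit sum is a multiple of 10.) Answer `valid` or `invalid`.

valid

From the right, keep odd positions and double even positions (subtract 9 from any doubled value over 9):
  doubled (positions 2,4,...): 2 2 8 8 7 4 8 1 6 7 → sum 53
  kept (positions 1,3,...): 3 9 5 5 9 8 0 9 0 9 → sum 57
Total = 110.
110 mod 10 = 0, so the number is valid.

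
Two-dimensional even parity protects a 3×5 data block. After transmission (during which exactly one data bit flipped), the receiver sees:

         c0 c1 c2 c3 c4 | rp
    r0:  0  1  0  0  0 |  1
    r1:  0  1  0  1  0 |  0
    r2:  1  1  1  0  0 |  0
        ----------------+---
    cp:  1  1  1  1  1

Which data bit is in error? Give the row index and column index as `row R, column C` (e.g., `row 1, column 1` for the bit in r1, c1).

row 2, column 4

Recompute each row's even parity and compare to rp:
  r0: data parity 1, sent rp 1 → ok
  r1: data parity 0, sent rp 0 → ok
  r2: data parity 1, sent rp 0 → mismatch
Recompute each column's even parity and compare to cp:
  c0: data parity 1, sent cp 1 → ok
  c1: data parity 1, sent cp 1 → ok
  c2: data parity 1, sent cp 1 → ok
  c3: data parity 1, sent cp 1 → ok
  c4: data parity 0, sent cp 1 → mismatch
Exactly one row (r2) and one column (c4) fail → the flipped bit is at their intersection.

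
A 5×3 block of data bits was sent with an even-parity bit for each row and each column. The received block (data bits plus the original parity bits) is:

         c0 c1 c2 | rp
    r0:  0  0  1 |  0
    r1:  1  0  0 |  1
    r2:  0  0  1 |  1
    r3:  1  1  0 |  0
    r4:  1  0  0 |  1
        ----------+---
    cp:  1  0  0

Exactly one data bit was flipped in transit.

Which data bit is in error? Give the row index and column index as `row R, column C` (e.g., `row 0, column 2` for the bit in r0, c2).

Recompute each row's even parity and compare to rp:
  r0: data parity 1, sent rp 0 → mismatch
  r1: data parity 1, sent rp 1 → ok
  r2: data parity 1, sent rp 1 → ok
  r3: data parity 0, sent rp 0 → ok
  r4: data parity 1, sent rp 1 → ok
Recompute each column's even parity and compare to cp:
  c0: data parity 1, sent cp 1 → ok
  c1: data parity 1, sent cp 0 → mismatch
  c2: data parity 0, sent cp 0 → ok
Exactly one row (r0) and one column (c1) fail → the flipped bit is at their intersection.

row 0, column 1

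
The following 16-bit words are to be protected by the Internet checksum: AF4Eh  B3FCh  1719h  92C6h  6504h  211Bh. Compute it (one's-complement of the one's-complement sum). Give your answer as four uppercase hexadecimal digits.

One's-complement addition (fold any carry out of bit 15 back into bit 0):
  0xAF4E + 0xB3FC = 0x1634A → wrap carry → 0x634B
  0x634B + 0x1719 = 0x07A64
  0x7A64 + 0x92C6 = 0x10D2A → wrap carry → 0x0D2B
  0x0D2B + 0x6504 = 0x0722F
  0x722F + 0x211B = 0x0934A
One's-complement sum = 0x934A.
Checksum = ~0x934A & 0xFFFF = 0x6CB5.

6CB5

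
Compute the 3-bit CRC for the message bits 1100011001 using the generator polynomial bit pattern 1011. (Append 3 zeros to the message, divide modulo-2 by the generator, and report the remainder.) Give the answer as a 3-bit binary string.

Append 3 zeros: 1100011001000. Divide by 1011 (XOR where the leading bit is 1):
  pos 0: 1100 XOR 1011 = 0111
  pos 1: 1110 XOR 1011 = 0101
  pos 2: 1011 XOR 1011 = 0000
  pos 6: 1001 XOR 1011 = 0010
  pos 8: 1000 XOR 1011 = 0011
Remainder (last 3 bits) = 110. This is the CRC / FCS.

110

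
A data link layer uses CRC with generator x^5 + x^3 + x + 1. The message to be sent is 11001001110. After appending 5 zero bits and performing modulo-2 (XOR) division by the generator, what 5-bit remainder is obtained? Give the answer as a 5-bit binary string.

Append 5 zeros: 1100100111000000. Divide by 101011 (XOR where the leading bit is 1):
  pos 0: 110010 XOR 101011 = 011001
  pos 1: 110010 XOR 101011 = 011001
  pos 2: 110011 XOR 101011 = 011000
  pos 3: 110001 XOR 101011 = 011010
  pos 4: 110101 XOR 101011 = 011110
  pos 5: 111100 XOR 101011 = 010111
  pos 6: 101110 XOR 101011 = 000101
  pos 9: 101000 XOR 101011 = 000011
Remainder (last 5 bits) = 00110. This is the CRC / FCS.

00110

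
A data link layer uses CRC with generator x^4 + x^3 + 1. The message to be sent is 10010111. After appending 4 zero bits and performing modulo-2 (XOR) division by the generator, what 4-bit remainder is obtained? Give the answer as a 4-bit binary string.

Append 4 zeros: 100101110000. Divide by 11001 (XOR where the leading bit is 1):
  pos 0: 10010 XOR 11001 = 01011
  pos 1: 10111 XOR 11001 = 01110
  pos 2: 11101 XOR 11001 = 00100
  pos 4: 10010 XOR 11001 = 01011
  pos 5: 10110 XOR 11001 = 01111
  pos 6: 11110 XOR 11001 = 00111
Remainder (last 4 bits) = 1110. This is the CRC / FCS.

1110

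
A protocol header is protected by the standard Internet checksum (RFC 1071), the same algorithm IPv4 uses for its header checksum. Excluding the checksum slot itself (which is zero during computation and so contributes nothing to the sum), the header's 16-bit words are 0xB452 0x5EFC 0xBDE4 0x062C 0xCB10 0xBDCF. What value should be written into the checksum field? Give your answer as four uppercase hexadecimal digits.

One's-complement addition (fold any carry out of bit 15 back into bit 0):
  0xB452 + 0x5EFC = 0x1134E → wrap carry → 0x134F
  0x134F + 0xBDE4 = 0x0D133
  0xD133 + 0x062C = 0x0D75F
  0xD75F + 0xCB10 = 0x1A26F → wrap carry → 0xA270
  0xA270 + 0xBDCF = 0x1603F → wrap carry → 0x6040
One's-complement sum = 0x6040.
Checksum = ~0x6040 & 0xFFFF = 0x9FBF.

9FBF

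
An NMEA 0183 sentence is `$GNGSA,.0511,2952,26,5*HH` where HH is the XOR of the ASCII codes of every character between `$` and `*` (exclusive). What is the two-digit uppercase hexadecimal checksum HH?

XOR the ASCII codes of the payload characters:
  'G' = 0x47 → acc = 0x47
  'N' = 0x4E → acc = 0x09
  'G' = 0x47 → acc = 0x4E
  'S' = 0x53 → acc = 0x1D
  'A' = 0x41 → acc = 0x5C
  ',' = 0x2C → acc = 0x70
  '.' = 0x2E → acc = 0x5E
  '0' = 0x30 → acc = 0x6E
  '5' = 0x35 → acc = 0x5B
  '1' = 0x31 → acc = 0x6A
  '1' = 0x31 → acc = 0x5B
  ',' = 0x2C → acc = 0x77
  '2' = 0x32 → acc = 0x45
  '9' = 0x39 → acc = 0x7C
  '5' = 0x35 → acc = 0x49
  '2' = 0x32 → acc = 0x7B
  ',' = 0x2C → acc = 0x57
  '2' = 0x32 → acc = 0x65
  '6' = 0x36 → acc = 0x53
  ',' = 0x2C → acc = 0x7F
  '5' = 0x35 → acc = 0x4A
Checksum = 0x4A.

4A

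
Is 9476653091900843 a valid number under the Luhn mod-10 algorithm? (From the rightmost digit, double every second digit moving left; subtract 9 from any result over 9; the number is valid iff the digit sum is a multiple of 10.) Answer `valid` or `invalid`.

From the right, keep odd positions and double even positions (subtract 9 from any doubled value over 9):
  doubled (positions 2,4,...): 8 0 9 9 6 3 5 9 → sum 49
  kept (positions 1,3,...): 3 8 0 1 0 5 6 4 → sum 27
Total = 76.
76 mod 10 = 6, so the number is invalid.

invalid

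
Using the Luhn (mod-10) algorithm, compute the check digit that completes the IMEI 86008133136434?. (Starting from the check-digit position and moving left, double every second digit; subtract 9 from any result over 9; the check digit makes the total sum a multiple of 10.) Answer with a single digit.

Partial digits right→left: 4 3 4 6 3 1 3 3 1 8 0 0 6 8
Double every second digit counting from the check-digit position (so the 1st, 3rd, 5th, ... of the partial from the right).
  doubled (with −9 where >9): 8 8 6 6 2 0 3 → sum 33
  kept as-is: 3 6 1 3 8 0 8 → sum 29
Total = 33 + 29 = 62.
Check digit = (10 − (62 mod 10)) mod 10 = 8.

8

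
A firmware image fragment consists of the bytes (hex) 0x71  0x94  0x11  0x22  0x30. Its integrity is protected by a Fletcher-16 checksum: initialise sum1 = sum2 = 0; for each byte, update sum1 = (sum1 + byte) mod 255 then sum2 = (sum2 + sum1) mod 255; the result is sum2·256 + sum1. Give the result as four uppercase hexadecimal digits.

3169

Running sums (mod 255):
  after byte 0 (0x71): sum1=113, sum2=113
  after byte 1 (0x94): sum1=6, sum2=119
  after byte 2 (0x11): sum1=23, sum2=142
  after byte 3 (0x22): sum1=57, sum2=199
  after byte 4 (0x30): sum1=105, sum2=49
Checksum = sum2·256 + sum1 = 49·256 + 105 = 12649 = 0x3169.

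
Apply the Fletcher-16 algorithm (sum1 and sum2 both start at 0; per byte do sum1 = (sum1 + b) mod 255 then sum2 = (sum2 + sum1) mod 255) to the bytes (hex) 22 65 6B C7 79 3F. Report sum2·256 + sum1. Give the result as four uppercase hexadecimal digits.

Running sums (mod 255):
  after byte 0 (22): sum1=34, sum2=34
  after byte 1 (65): sum1=135, sum2=169
  after byte 2 (6B): sum1=242, sum2=156
  after byte 3 (C7): sum1=186, sum2=87
  after byte 4 (79): sum1=52, sum2=139
  after byte 5 (3F): sum1=115, sum2=254
Checksum = sum2·256 + sum1 = 254·256 + 115 = 65139 = 0xFE73.

FE73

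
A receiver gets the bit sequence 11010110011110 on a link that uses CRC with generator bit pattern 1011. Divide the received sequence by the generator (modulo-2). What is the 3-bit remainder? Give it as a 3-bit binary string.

001

Modulo-2 division of 11010110011110 by 1011:
  pos 0: 1101 XOR 1011 = 0110
  pos 1: 1100 XOR 1011 = 0111
  pos 2: 1111 XOR 1011 = 0100
  pos 3: 1001 XOR 1011 = 0010
  pos 5: 1000 XOR 1011 = 0011
  pos 7: 1111 XOR 1011 = 0100
  pos 8: 1001 XOR 1011 = 0010
  pos 10: 1010 XOR 1011 = 0001
Remainder = 001 (nonzero — an error is detected).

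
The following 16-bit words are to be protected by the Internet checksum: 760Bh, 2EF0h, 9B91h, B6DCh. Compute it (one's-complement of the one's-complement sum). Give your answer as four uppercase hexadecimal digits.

0896

One's-complement addition (fold any carry out of bit 15 back into bit 0):
  0x760B + 0x2EF0 = 0x0A4FB
  0xA4FB + 0x9B91 = 0x1408C → wrap carry → 0x408D
  0x408D + 0xB6DC = 0x0F769
One's-complement sum = 0xF769.
Checksum = ~0xF769 & 0xFFFF = 0x0896.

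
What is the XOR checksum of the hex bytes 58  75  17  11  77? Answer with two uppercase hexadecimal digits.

XOR the bytes together:
  start with 0x58
  0x58 ⊕ 0x75 = 0x2D
  0x2D ⊕ 0x17 = 0x3A
  0x3A ⊕ 0x11 = 0x2B
  0x2B ⊕ 0x77 = 0x5C

5C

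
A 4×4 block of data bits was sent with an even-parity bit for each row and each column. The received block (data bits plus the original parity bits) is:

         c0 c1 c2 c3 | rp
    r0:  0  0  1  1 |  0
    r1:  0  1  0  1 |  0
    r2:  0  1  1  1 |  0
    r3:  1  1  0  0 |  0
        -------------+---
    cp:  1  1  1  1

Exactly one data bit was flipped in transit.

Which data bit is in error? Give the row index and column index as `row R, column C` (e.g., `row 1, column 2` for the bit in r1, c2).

row 2, column 2

Recompute each row's even parity and compare to rp:
  r0: data parity 0, sent rp 0 → ok
  r1: data parity 0, sent rp 0 → ok
  r2: data parity 1, sent rp 0 → mismatch
  r3: data parity 0, sent rp 0 → ok
Recompute each column's even parity and compare to cp:
  c0: data parity 1, sent cp 1 → ok
  c1: data parity 1, sent cp 1 → ok
  c2: data parity 0, sent cp 1 → mismatch
  c3: data parity 1, sent cp 1 → ok
Exactly one row (r2) and one column (c2) fail → the flipped bit is at their intersection.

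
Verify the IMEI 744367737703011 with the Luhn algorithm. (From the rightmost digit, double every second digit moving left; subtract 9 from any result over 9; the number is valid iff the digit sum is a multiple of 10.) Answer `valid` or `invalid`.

valid

From the right, keep odd positions and double even positions (subtract 9 from any doubled value over 9):
  doubled (positions 2,4,...): 2 6 5 6 5 6 8 → sum 38
  kept (positions 1,3,...): 1 0 0 7 7 6 4 7 → sum 32
Total = 70.
70 mod 10 = 0, so the number is valid.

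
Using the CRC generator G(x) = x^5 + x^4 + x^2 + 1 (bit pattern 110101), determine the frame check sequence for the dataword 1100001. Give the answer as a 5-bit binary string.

Append 5 zeros: 110000100000. Divide by 110101 (XOR where the leading bit is 1):
  pos 0: 110000 XOR 110101 = 000101
  pos 3: 101100 XOR 110101 = 011001
  pos 4: 110010 XOR 110101 = 000111
Remainder (last 5 bits) = 11100. This is the CRC / FCS.

11100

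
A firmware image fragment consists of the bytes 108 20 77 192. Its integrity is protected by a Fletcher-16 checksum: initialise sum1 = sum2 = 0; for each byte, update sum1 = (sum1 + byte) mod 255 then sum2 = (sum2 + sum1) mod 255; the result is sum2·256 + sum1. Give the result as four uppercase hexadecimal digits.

498E

Running sums (mod 255):
  after byte 0 (108): sum1=108, sum2=108
  after byte 1 (20): sum1=128, sum2=236
  after byte 2 (77): sum1=205, sum2=186
  after byte 3 (192): sum1=142, sum2=73
Checksum = sum2·256 + sum1 = 73·256 + 142 = 18830 = 0x498E.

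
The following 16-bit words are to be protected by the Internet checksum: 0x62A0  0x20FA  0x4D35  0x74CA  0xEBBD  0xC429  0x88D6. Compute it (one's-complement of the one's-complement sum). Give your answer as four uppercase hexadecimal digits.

One's-complement addition (fold any carry out of bit 15 back into bit 0):
  0x62A0 + 0x20FA = 0x0839A
  0x839A + 0x4D35 = 0x0D0CF
  0xD0CF + 0x74CA = 0x14599 → wrap carry → 0x459A
  0x459A + 0xEBBD = 0x13157 → wrap carry → 0x3158
  0x3158 + 0xC429 = 0x0F581
  0xF581 + 0x88D6 = 0x17E57 → wrap carry → 0x7E58
One's-complement sum = 0x7E58.
Checksum = ~0x7E58 & 0xFFFF = 0x81A7.

81A7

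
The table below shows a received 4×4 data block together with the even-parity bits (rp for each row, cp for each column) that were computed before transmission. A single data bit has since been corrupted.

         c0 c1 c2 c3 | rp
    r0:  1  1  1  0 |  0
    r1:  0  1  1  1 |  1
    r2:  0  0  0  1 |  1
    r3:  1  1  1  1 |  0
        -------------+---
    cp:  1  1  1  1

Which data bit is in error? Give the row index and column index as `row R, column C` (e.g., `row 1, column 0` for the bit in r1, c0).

Recompute each row's even parity and compare to rp:
  r0: data parity 1, sent rp 0 → mismatch
  r1: data parity 1, sent rp 1 → ok
  r2: data parity 1, sent rp 1 → ok
  r3: data parity 0, sent rp 0 → ok
Recompute each column's even parity and compare to cp:
  c0: data parity 0, sent cp 1 → mismatch
  c1: data parity 1, sent cp 1 → ok
  c2: data parity 1, sent cp 1 → ok
  c3: data parity 1, sent cp 1 → ok
Exactly one row (r0) and one column (c0) fail → the flipped bit is at their intersection.

row 0, column 0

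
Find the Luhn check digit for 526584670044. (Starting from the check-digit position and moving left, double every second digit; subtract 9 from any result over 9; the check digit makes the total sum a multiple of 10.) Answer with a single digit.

5

Partial digits right→left: 4 4 0 0 7 6 4 8 5 6 2 5
Double every second digit counting from the check-digit position (so the 1st, 3rd, 5th, ... of the partial from the right).
  doubled (with −9 where >9): 8 0 5 8 1 4 → sum 26
  kept as-is: 4 0 6 8 6 5 → sum 29
Total = 26 + 29 = 55.
Check digit = (10 − (55 mod 10)) mod 10 = 5.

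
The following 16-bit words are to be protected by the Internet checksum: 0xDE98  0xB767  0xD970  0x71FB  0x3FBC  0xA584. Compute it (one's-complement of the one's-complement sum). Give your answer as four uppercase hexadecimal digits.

One's-complement addition (fold any carry out of bit 15 back into bit 0):
  0xDE98 + 0xB767 = 0x195FF → wrap carry → 0x9600
  0x9600 + 0xD970 = 0x16F70 → wrap carry → 0x6F71
  0x6F71 + 0x71FB = 0x0E16C
  0xE16C + 0x3FBC = 0x12128 → wrap carry → 0x2129
  0x2129 + 0xA584 = 0x0C6AD
One's-complement sum = 0xC6AD.
Checksum = ~0xC6AD & 0xFFFF = 0x3952.

3952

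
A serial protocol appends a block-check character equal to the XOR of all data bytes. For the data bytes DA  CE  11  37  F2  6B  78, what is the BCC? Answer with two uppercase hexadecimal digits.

D3

XOR the bytes together:
  start with 0xDA
  0xDA ⊕ 0xCE = 0x14
  0x14 ⊕ 0x11 = 0x05
  0x05 ⊕ 0x37 = 0x32
  0x32 ⊕ 0xF2 = 0xC0
  0xC0 ⊕ 0x6B = 0xAB
  0xAB ⊕ 0x78 = 0xD3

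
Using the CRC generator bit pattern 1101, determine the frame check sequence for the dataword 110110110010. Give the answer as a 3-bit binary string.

Append 3 zeros: 110110110010000. Divide by 1101 (XOR where the leading bit is 1):
  pos 0: 1101 XOR 1101 = 0000
  pos 4: 1011 XOR 1101 = 0110
  pos 5: 1100 XOR 1101 = 0001
  pos 8: 1010 XOR 1101 = 0111
  pos 9: 1110 XOR 1101 = 0011
  pos 11: 1100 XOR 1101 = 0001
Remainder (last 3 bits) = 001. This is the CRC / FCS.

001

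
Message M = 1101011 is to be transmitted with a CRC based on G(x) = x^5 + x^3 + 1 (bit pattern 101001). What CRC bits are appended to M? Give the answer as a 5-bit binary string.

11101

Append 5 zeros: 110101100000. Divide by 101001 (XOR where the leading bit is 1):
  pos 0: 110101 XOR 101001 = 011100
  pos 1: 111001 XOR 101001 = 010000
  pos 2: 100000 XOR 101001 = 001001
  pos 4: 100100 XOR 101001 = 001101
  pos 6: 110100 XOR 101001 = 011101
Remainder (last 5 bits) = 11101. This is the CRC / FCS.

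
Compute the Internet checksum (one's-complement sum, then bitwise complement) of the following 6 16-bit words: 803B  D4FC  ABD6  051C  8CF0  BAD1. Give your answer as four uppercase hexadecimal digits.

One's-complement addition (fold any carry out of bit 15 back into bit 0):
  0x803B + 0xD4FC = 0x15537 → wrap carry → 0x5538
  0x5538 + 0xABD6 = 0x1010E → wrap carry → 0x010F
  0x010F + 0x051C = 0x0062B
  0x062B + 0x8CF0 = 0x0931B
  0x931B + 0xBAD1 = 0x14DEC → wrap carry → 0x4DED
One's-complement sum = 0x4DED.
Checksum = ~0x4DED & 0xFFFF = 0xB212.

B212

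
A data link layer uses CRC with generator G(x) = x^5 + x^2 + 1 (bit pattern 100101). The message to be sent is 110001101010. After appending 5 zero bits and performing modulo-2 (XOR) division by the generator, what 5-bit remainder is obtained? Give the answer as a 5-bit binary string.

10101

Append 5 zeros: 11000110101000000. Divide by 100101 (XOR where the leading bit is 1):
  pos 0: 110001 XOR 100101 = 010100
  pos 1: 101001 XOR 100101 = 001100
  pos 3: 110001 XOR 100101 = 010100
  pos 4: 101000 XOR 100101 = 001101
  pos 6: 110110 XOR 100101 = 010011
  pos 7: 100110 XOR 100101 = 000011
  pos 11: 110000 XOR 100101 = 010101
Remainder (last 5 bits) = 10101. This is the CRC / FCS.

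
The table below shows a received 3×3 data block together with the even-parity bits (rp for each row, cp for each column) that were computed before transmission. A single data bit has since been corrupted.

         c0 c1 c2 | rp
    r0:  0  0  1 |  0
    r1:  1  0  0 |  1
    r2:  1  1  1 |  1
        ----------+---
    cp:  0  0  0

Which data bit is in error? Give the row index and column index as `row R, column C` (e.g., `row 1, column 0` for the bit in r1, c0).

row 0, column 1

Recompute each row's even parity and compare to rp:
  r0: data parity 1, sent rp 0 → mismatch
  r1: data parity 1, sent rp 1 → ok
  r2: data parity 1, sent rp 1 → ok
Recompute each column's even parity and compare to cp:
  c0: data parity 0, sent cp 0 → ok
  c1: data parity 1, sent cp 0 → mismatch
  c2: data parity 0, sent cp 0 → ok
Exactly one row (r0) and one column (c1) fail → the flipped bit is at their intersection.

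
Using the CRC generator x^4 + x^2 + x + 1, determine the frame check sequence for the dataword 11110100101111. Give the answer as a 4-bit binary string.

Append 4 zeros: 111101001011110000. Divide by 10111 (XOR where the leading bit is 1):
  pos 0: 11110 XOR 10111 = 01001
  pos 1: 10011 XOR 10111 = 00100
  pos 3: 10000 XOR 10111 = 00111
  pos 5: 11110 XOR 10111 = 01001
  pos 6: 10011 XOR 10111 = 00100
  pos 8: 10011 XOR 10111 = 00100
  pos 10: 10010 XOR 10111 = 00101
  pos 12: 10100 XOR 10111 = 00011
Remainder (last 4 bits) = 0110. This is the CRC / FCS.

0110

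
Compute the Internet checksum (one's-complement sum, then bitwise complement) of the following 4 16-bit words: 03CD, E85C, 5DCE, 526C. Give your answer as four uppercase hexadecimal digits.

639B

One's-complement addition (fold any carry out of bit 15 back into bit 0):
  0x03CD + 0xE85C = 0x0EC29
  0xEC29 + 0x5DCE = 0x149F7 → wrap carry → 0x49F8
  0x49F8 + 0x526C = 0x09C64
One's-complement sum = 0x9C64.
Checksum = ~0x9C64 & 0xFFFF = 0x639B.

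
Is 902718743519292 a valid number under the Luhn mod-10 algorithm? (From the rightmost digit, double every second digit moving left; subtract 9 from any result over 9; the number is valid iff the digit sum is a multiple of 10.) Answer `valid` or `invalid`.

invalid

From the right, keep odd positions and double even positions (subtract 9 from any doubled value over 9):
  doubled (positions 2,4,...): 9 9 1 8 7 5 0 → sum 39
  kept (positions 1,3,...): 2 2 1 3 7 1 2 9 → sum 27
Total = 66.
66 mod 10 = 6, so the number is invalid.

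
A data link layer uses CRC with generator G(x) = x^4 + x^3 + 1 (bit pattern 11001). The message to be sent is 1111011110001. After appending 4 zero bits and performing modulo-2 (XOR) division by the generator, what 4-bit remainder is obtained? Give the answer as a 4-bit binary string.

Append 4 zeros: 11110111100010000. Divide by 11001 (XOR where the leading bit is 1):
  pos 0: 11110 XOR 11001 = 00111
  pos 2: 11111 XOR 11001 = 00110
  pos 4: 11011 XOR 11001 = 00010
  pos 7: 10000 XOR 11001 = 01001
  pos 8: 10011 XOR 11001 = 01010
  pos 9: 10100 XOR 11001 = 01101
  pos 10: 11010 XOR 11001 = 00011
Remainder (last 4 bits) = 1100. This is the CRC / FCS.

1100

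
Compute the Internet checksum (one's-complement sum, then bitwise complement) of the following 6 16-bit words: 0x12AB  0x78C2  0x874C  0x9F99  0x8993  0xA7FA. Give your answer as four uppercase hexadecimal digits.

One's-complement addition (fold any carry out of bit 15 back into bit 0):
  0x12AB + 0x78C2 = 0x08B6D
  0x8B6D + 0x874C = 0x112B9 → wrap carry → 0x12BA
  0x12BA + 0x9F99 = 0x0B253
  0xB253 + 0x8993 = 0x13BE6 → wrap carry → 0x3BE7
  0x3BE7 + 0xA7FA = 0x0E3E1
One's-complement sum = 0xE3E1.
Checksum = ~0xE3E1 & 0xFFFF = 0x1C1E.

1C1E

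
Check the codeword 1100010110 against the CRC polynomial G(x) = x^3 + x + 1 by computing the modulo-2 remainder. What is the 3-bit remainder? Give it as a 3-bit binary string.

Modulo-2 division of 1100010110 by 1011:
  pos 0: 1100 XOR 1011 = 0111
  pos 1: 1110 XOR 1011 = 0101
  pos 2: 1011 XOR 1011 = 0000
Remainder = 110 (nonzero — an error is detected).

110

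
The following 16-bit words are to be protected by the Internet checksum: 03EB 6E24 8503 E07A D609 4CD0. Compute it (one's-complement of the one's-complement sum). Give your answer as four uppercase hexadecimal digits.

0598

One's-complement addition (fold any carry out of bit 15 back into bit 0):
  0x03EB + 0x6E24 = 0x0720F
  0x720F + 0x8503 = 0x0F712
  0xF712 + 0xE07A = 0x1D78C → wrap carry → 0xD78D
  0xD78D + 0xD609 = 0x1AD96 → wrap carry → 0xAD97
  0xAD97 + 0x4CD0 = 0x0FA67
One's-complement sum = 0xFA67.
Checksum = ~0xFA67 & 0xFFFF = 0x0598.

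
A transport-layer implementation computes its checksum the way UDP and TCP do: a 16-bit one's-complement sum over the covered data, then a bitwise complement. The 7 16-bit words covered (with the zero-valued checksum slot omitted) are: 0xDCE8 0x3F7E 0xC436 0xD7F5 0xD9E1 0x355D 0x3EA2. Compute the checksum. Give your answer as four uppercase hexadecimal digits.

F98A

One's-complement addition (fold any carry out of bit 15 back into bit 0):
  0xDCE8 + 0x3F7E = 0x11C66 → wrap carry → 0x1C67
  0x1C67 + 0xC436 = 0x0E09D
  0xE09D + 0xD7F5 = 0x1B892 → wrap carry → 0xB893
  0xB893 + 0xD9E1 = 0x19274 → wrap carry → 0x9275
  0x9275 + 0x355D = 0x0C7D2
  0xC7D2 + 0x3EA2 = 0x10674 → wrap carry → 0x0675
One's-complement sum = 0x0675.
Checksum = ~0x0675 & 0xFFFF = 0xF98A.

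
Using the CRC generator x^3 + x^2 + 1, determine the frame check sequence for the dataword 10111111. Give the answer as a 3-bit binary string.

001

Append 3 zeros: 10111111000. Divide by 1101 (XOR where the leading bit is 1):
  pos 0: 1011 XOR 1101 = 0110
  pos 1: 1101 XOR 1101 = 0000
  pos 5: 1110 XOR 1101 = 0011
  pos 7: 1100 XOR 1101 = 0001
Remainder (last 3 bits) = 001. This is the CRC / FCS.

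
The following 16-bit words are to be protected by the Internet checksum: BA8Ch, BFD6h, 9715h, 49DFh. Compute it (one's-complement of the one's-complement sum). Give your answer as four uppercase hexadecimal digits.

A4A7

One's-complement addition (fold any carry out of bit 15 back into bit 0):
  0xBA8C + 0xBFD6 = 0x17A62 → wrap carry → 0x7A63
  0x7A63 + 0x9715 = 0x11178 → wrap carry → 0x1179
  0x1179 + 0x49DF = 0x05B58
One's-complement sum = 0x5B58.
Checksum = ~0x5B58 & 0xFFFF = 0xA4A7.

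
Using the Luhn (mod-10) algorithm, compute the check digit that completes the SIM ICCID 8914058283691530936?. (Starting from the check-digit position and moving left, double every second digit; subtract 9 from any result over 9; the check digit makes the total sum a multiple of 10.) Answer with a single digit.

Partial digits right→left: 6 3 9 0 3 5 1 9 6 3 8 2 8 5 0 4 1 9 8
Double every second digit counting from the check-digit position (so the 1st, 3rd, 5th, ... of the partial from the right).
  doubled (with −9 where >9): 3 9 6 2 3 7 7 0 2 7 → sum 46
  kept as-is: 3 0 5 9 3 2 5 4 9 → sum 40
Total = 46 + 40 = 86.
Check digit = (10 − (86 mod 10)) mod 10 = 4.

4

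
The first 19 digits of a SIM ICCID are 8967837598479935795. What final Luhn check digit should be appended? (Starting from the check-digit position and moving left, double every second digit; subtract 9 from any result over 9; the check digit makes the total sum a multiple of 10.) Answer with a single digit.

Partial digits right→left: 5 9 7 5 3 9 9 7 4 8 9 5 7 3 8 7 6 9 8
Double every second digit counting from the check-digit position (so the 1st, 3rd, 5th, ... of the partial from the right).
  doubled (with −9 where >9): 1 5 6 9 8 9 5 7 3 7 → sum 60
  kept as-is: 9 5 9 7 8 5 3 7 9 → sum 62
Total = 60 + 62 = 122.
Check digit = (10 − (122 mod 10)) mod 10 = 8.

8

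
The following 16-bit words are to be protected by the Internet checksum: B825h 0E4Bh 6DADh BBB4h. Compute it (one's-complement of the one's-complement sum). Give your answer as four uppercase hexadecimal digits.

One's-complement addition (fold any carry out of bit 15 back into bit 0):
  0xB825 + 0x0E4B = 0x0C670
  0xC670 + 0x6DAD = 0x1341D → wrap carry → 0x341E
  0x341E + 0xBBB4 = 0x0EFD2
One's-complement sum = 0xEFD2.
Checksum = ~0xEFD2 & 0xFFFF = 0x102D.

102D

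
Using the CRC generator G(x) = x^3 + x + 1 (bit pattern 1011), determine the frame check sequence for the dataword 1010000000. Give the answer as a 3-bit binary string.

100

Append 3 zeros: 1010000000000. Divide by 1011 (XOR where the leading bit is 1):
  pos 0: 1010 XOR 1011 = 0001
  pos 3: 1000 XOR 1011 = 0011
  pos 5: 1100 XOR 1011 = 0111
  pos 6: 1110 XOR 1011 = 0101
  pos 7: 1010 XOR 1011 = 0001
Remainder (last 3 bits) = 100. This is the CRC / FCS.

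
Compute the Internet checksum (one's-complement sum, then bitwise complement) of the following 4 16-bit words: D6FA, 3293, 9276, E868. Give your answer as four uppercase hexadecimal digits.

One's-complement addition (fold any carry out of bit 15 back into bit 0):
  0xD6FA + 0x3293 = 0x1098D → wrap carry → 0x098E
  0x098E + 0x9276 = 0x09C04
  0x9C04 + 0xE868 = 0x1846C → wrap carry → 0x846D
One's-complement sum = 0x846D.
Checksum = ~0x846D & 0xFFFF = 0x7B92.

7B92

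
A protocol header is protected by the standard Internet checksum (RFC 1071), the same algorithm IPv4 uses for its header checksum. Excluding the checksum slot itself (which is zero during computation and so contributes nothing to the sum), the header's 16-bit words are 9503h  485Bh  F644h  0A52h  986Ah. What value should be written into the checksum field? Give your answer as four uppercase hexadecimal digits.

One's-complement addition (fold any carry out of bit 15 back into bit 0):
  0x9503 + 0x485B = 0x0DD5E
  0xDD5E + 0xF644 = 0x1D3A2 → wrap carry → 0xD3A3
  0xD3A3 + 0x0A52 = 0x0DDF5
  0xDDF5 + 0x986A = 0x1765F → wrap carry → 0x7660
One's-complement sum = 0x7660.
Checksum = ~0x7660 & 0xFFFF = 0x899F.

899F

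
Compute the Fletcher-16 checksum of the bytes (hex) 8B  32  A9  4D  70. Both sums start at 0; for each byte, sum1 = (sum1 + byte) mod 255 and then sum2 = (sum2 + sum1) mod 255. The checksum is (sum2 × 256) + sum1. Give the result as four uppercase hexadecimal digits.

Running sums (mod 255):
  after byte 0 (8B): sum1=139, sum2=139
  after byte 1 (32): sum1=189, sum2=73
  after byte 2 (A9): sum1=103, sum2=176
  after byte 3 (4D): sum1=180, sum2=101
  after byte 4 (70): sum1=37, sum2=138
Checksum = sum2·256 + sum1 = 138·256 + 37 = 35365 = 0x8A25.

8A25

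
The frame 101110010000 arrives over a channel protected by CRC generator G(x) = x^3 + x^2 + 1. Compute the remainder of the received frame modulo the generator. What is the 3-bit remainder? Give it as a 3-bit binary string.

111

Modulo-2 division of 101110010000 by 1101:
  pos 0: 1011 XOR 1101 = 0110
  pos 1: 1101 XOR 1101 = 0000
  pos 7: 1000 XOR 1101 = 0101
  pos 8: 1010 XOR 1101 = 0111
Remainder = 111 (nonzero — an error is detected).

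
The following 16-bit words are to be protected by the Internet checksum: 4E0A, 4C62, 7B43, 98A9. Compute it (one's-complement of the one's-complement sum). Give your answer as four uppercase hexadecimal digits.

One's-complement addition (fold any carry out of bit 15 back into bit 0):
  0x4E0A + 0x4C62 = 0x09A6C
  0x9A6C + 0x7B43 = 0x115AF → wrap carry → 0x15B0
  0x15B0 + 0x98A9 = 0x0AE59
One's-complement sum = 0xAE59.
Checksum = ~0xAE59 & 0xFFFF = 0x51A6.

51A6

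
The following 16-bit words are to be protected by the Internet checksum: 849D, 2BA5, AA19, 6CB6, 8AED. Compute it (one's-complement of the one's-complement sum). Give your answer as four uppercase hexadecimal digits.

One's-complement addition (fold any carry out of bit 15 back into bit 0):
  0x849D + 0x2BA5 = 0x0B042
  0xB042 + 0xAA19 = 0x15A5B → wrap carry → 0x5A5C
  0x5A5C + 0x6CB6 = 0x0C712
  0xC712 + 0x8AED = 0x151FF → wrap carry → 0x5200
One's-complement sum = 0x5200.
Checksum = ~0x5200 & 0xFFFF = 0xADFF.

ADFF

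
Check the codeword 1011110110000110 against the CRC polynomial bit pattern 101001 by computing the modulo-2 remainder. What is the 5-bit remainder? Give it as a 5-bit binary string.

00000

Modulo-2 division of 1011110110000110 by 101001:
  pos 0: 101111 XOR 101001 = 000110
  pos 3: 110011 XOR 101001 = 011010
  pos 4: 110100 XOR 101001 = 011101
  pos 5: 111010 XOR 101001 = 010011
  pos 6: 100110 XOR 101001 = 001111
  pos 8: 111101 XOR 101001 = 010100
  pos 9: 101001 XOR 101001 = 000000
Remainder = 00000 (zero — the frame passes the CRC check).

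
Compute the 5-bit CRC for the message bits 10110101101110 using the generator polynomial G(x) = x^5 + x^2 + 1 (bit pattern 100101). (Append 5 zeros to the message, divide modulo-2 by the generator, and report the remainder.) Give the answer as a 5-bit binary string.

11110

Append 5 zeros: 1011010110111000000. Divide by 100101 (XOR where the leading bit is 1):
  pos 0: 101101 XOR 100101 = 001000
  pos 2: 100001 XOR 100101 = 000100
  pos 5: 100101 XOR 100101 = 000000
  pos 11: 110000 XOR 100101 = 010101
  pos 12: 101010 XOR 100101 = 001111
Remainder (last 5 bits) = 11110. This is the CRC / FCS.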